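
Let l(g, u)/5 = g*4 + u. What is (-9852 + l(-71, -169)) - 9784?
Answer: -21901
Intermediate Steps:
l(g, u) = 5*u + 20*g (l(g, u) = 5*(g*4 + u) = 5*(4*g + u) = 5*(u + 4*g) = 5*u + 20*g)
(-9852 + l(-71, -169)) - 9784 = (-9852 + (5*(-169) + 20*(-71))) - 9784 = (-9852 + (-845 - 1420)) - 9784 = (-9852 - 2265) - 9784 = -12117 - 9784 = -21901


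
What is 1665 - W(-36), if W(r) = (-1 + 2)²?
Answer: 1664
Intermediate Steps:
W(r) = 1 (W(r) = 1² = 1)
1665 - W(-36) = 1665 - 1*1 = 1665 - 1 = 1664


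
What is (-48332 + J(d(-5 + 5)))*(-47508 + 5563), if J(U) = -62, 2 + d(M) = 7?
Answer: 2029886330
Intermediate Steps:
d(M) = 5 (d(M) = -2 + 7 = 5)
(-48332 + J(d(-5 + 5)))*(-47508 + 5563) = (-48332 - 62)*(-47508 + 5563) = -48394*(-41945) = 2029886330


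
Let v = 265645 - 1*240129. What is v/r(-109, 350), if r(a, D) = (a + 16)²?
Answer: 25516/8649 ≈ 2.9502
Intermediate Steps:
v = 25516 (v = 265645 - 240129 = 25516)
r(a, D) = (16 + a)²
v/r(-109, 350) = 25516/((16 - 109)²) = 25516/((-93)²) = 25516/8649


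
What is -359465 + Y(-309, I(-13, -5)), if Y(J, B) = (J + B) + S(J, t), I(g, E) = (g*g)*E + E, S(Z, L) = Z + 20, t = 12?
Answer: -360913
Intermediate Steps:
S(Z, L) = 20 + Z
I(g, E) = E + E*g² (I(g, E) = g²*E + E = E*g² + E = E + E*g²)
Y(J, B) = 20 + B + 2*J (Y(J, B) = (J + B) + (20 + J) = (B + J) + (20 + J) = 20 + B + 2*J)
-359465 + Y(-309, I(-13, -5)) = -359465 + (20 - 5*(1 + (-13)²) + 2*(-309)) = -359465 + (20 - 5*(1 + 169) - 618) = -359465 + (20 - 5*170 - 618) = -359465 + (20 - 850 - 618) = -359465 - 1448 = -360913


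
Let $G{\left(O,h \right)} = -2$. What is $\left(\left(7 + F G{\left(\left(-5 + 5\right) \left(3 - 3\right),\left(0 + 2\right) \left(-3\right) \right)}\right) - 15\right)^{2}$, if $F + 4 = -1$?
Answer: $4$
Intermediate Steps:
$F = -5$ ($F = -4 - 1 = -5$)
$\left(\left(7 + F G{\left(\left(-5 + 5\right) \left(3 - 3\right),\left(0 + 2\right) \left(-3\right) \right)}\right) - 15\right)^{2} = \left(\left(7 - -10\right) - 15\right)^{2} = \left(\left(7 + 10\right) - 15\right)^{2} = \left(17 - 15\right)^{2} = 2^{2} = 4$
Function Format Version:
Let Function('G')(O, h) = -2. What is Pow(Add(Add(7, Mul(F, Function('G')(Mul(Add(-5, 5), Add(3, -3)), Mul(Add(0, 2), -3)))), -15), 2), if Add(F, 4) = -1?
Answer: 4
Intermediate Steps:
F = -5 (F = Add(-4, -1) = -5)
Pow(Add(Add(7, Mul(F, Function('G')(Mul(Add(-5, 5), Add(3, -3)), Mul(Add(0, 2), -3)))), -15), 2) = Pow(Add(Add(7, Mul(-5, -2)), -15), 2) = Pow(Add(Add(7, 10), -15), 2) = Pow(Add(17, -15), 2) = Pow(2, 2) = 4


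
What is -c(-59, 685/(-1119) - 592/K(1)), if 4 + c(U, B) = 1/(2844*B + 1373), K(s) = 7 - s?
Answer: 419216513/104804035 ≈ 4.0000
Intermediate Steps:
c(U, B) = -4 + 1/(1373 + 2844*B) (c(U, B) = -4 + 1/(2844*B + 1373) = -4 + 1/(1373 + 2844*B))
-c(-59, 685/(-1119) - 592/K(1)) = -(-5491 - 11376*(685/(-1119) - 592/(7 - 1*1)))/(1373 + 2844*(685/(-1119) - 592/(7 - 1*1))) = -(-5491 - 11376*(685*(-1/1119) - 592/(7 - 1)))/(1373 + 2844*(685*(-1/1119) - 592/(7 - 1))) = -(-5491 - 11376*(-685/1119 - 592/6))/(1373 + 2844*(-685/1119 - 592/6)) = -(-5491 - 11376*(-685/1119 - 592*1/6))/(1373 + 2844*(-685/1119 - 592*1/6)) = -(-5491 - 11376*(-685/1119 - 296/3))/(1373 + 2844*(-685/1119 - 296/3)) = -(-5491 - 11376*(-37031/373))/(1373 + 2844*(-37031/373)) = -(-5491 + 421264656/373)/(1373 - 105316164/373) = -419216513/((-104804035/373)*373) = -(-373)*419216513/(104804035*373) = -1*(-419216513/104804035) = 419216513/104804035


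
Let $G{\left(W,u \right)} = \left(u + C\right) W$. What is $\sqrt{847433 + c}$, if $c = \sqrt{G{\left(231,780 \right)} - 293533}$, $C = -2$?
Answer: $\sqrt{847433 + i \sqrt{113815}} \approx 920.56 + 0.183 i$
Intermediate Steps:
$G{\left(W,u \right)} = W \left(-2 + u\right)$ ($G{\left(W,u \right)} = \left(u - 2\right) W = \left(-2 + u\right) W = W \left(-2 + u\right)$)
$c = i \sqrt{113815}$ ($c = \sqrt{231 \left(-2 + 780\right) - 293533} = \sqrt{231 \cdot 778 - 293533} = \sqrt{179718 - 293533} = \sqrt{-113815} = i \sqrt{113815} \approx 337.36 i$)
$\sqrt{847433 + c} = \sqrt{847433 + i \sqrt{113815}}$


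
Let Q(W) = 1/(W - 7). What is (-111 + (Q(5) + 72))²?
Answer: 6241/4 ≈ 1560.3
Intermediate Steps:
Q(W) = 1/(-7 + W)
(-111 + (Q(5) + 72))² = (-111 + (1/(-7 + 5) + 72))² = (-111 + (1/(-2) + 72))² = (-111 + (-½ + 72))² = (-111 + 143/2)² = (-79/2)² = 6241/4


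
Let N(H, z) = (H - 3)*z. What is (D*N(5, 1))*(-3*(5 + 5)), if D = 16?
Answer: -960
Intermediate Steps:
N(H, z) = z*(-3 + H) (N(H, z) = (-3 + H)*z = z*(-3 + H))
(D*N(5, 1))*(-3*(5 + 5)) = (16*(1*(-3 + 5)))*(-3*(5 + 5)) = (16*(1*2))*(-3*10) = (16*2)*(-30) = 32*(-30) = -960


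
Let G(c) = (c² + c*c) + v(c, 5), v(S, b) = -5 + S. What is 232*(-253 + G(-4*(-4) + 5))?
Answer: 149640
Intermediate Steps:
G(c) = -5 + c + 2*c² (G(c) = (c² + c*c) + (-5 + c) = (c² + c²) + (-5 + c) = 2*c² + (-5 + c) = -5 + c + 2*c²)
232*(-253 + G(-4*(-4) + 5)) = 232*(-253 + (-5 + (-4*(-4) + 5) + 2*(-4*(-4) + 5)²)) = 232*(-253 + (-5 + (16 + 5) + 2*(16 + 5)²)) = 232*(-253 + (-5 + 21 + 2*21²)) = 232*(-253 + (-5 + 21 + 2*441)) = 232*(-253 + (-5 + 21 + 882)) = 232*(-253 + 898) = 232*645 = 149640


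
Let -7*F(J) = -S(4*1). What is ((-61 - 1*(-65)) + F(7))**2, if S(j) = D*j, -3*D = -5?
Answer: 10816/441 ≈ 24.526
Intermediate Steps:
D = 5/3 (D = -1/3*(-5) = 5/3 ≈ 1.6667)
S(j) = 5*j/3
F(J) = 20/21 (F(J) = -(-1)*5*(4*1)/3/7 = -(-1)*(5/3)*4/7 = -(-1)*20/(7*3) = -1/7*(-20/3) = 20/21)
((-61 - 1*(-65)) + F(7))**2 = ((-61 - 1*(-65)) + 20/21)**2 = ((-61 + 65) + 20/21)**2 = (4 + 20/21)**2 = (104/21)**2 = 10816/441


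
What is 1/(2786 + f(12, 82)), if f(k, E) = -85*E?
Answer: -1/4184 ≈ -0.00023901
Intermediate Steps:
1/(2786 + f(12, 82)) = 1/(2786 - 85*82) = 1/(2786 - 6970) = 1/(-4184) = -1/4184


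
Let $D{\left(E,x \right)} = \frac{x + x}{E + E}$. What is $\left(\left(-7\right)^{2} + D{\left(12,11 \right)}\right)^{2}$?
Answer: $\frac{358801}{144} \approx 2491.7$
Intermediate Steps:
$D{\left(E,x \right)} = \frac{x}{E}$ ($D{\left(E,x \right)} = \frac{2 x}{2 E} = 2 x \frac{1}{2 E} = \frac{x}{E}$)
$\left(\left(-7\right)^{2} + D{\left(12,11 \right)}\right)^{2} = \left(\left(-7\right)^{2} + \frac{11}{12}\right)^{2} = \left(49 + 11 \cdot \frac{1}{12}\right)^{2} = \left(49 + \frac{11}{12}\right)^{2} = \left(\frac{599}{12}\right)^{2} = \frac{358801}{144}$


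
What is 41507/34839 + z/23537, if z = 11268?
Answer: 1369516111/820005543 ≈ 1.6701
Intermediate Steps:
41507/34839 + z/23537 = 41507/34839 + 11268/23537 = 1369516111/820005543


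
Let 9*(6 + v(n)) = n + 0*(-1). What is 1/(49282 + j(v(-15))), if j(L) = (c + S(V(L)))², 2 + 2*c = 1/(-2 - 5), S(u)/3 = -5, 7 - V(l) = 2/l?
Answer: 196/9709897 ≈ 2.0186e-5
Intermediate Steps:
V(l) = 7 - 2/l
S(u) = -15 (S(u) = 3*(-5) = -15)
c = -15/14 (c = -1 + 1/(2*(-2 - 5)) = -1 + (½)/(-7) = -1 + (½)*(-⅐) = -1 - 1/14 = -15/14 ≈ -1.0714)
v(n) = -6 + n/9 (v(n) = -6 + (n + 0*(-1))/9 = -6 + (n + 0)/9 = -6 + n/9)
j(L) = 50625/196 (j(L) = (-15/14 - 15)² = (-225/14)² = 50625/196)
1/(49282 + j(v(-15))) = 1/(49282 + 50625/196) = 1/(9709897/196) = 196/9709897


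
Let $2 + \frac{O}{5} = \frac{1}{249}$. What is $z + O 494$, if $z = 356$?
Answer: $- \frac{1138946}{249} \approx -4574.1$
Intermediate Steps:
$O = - \frac{2485}{249}$ ($O = -10 + \frac{5}{249} = - \frac{2485}{249} \approx -9.9799$)
$z + O 494 = 356 - \frac{1227590}{249} = - \frac{1138946}{249}$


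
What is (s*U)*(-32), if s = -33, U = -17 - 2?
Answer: -20064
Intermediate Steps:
U = -19
(s*U)*(-32) = -33*(-19)*(-32) = 627*(-32) = -20064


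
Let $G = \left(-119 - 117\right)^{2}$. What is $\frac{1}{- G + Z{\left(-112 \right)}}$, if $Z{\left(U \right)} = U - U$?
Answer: $- \frac{1}{55696} \approx -1.7955 \cdot 10^{-5}$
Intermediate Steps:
$G = 55696$ ($G = \left(-236\right)^{2} = 55696$)
$Z{\left(U \right)} = 0$
$\frac{1}{- G + Z{\left(-112 \right)}} = \frac{1}{\left(-1\right) 55696 + 0} = \frac{1}{-55696 + 0} = \frac{1}{-55696} = - \frac{1}{55696}$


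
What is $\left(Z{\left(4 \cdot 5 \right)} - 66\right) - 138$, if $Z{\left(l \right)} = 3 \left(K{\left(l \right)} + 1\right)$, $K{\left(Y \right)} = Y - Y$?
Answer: $-201$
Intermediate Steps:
$K{\left(Y \right)} = 0$
$Z{\left(l \right)} = 3$ ($Z{\left(l \right)} = 3 \left(0 + 1\right) = 3 \cdot 1 = 3$)
$\left(Z{\left(4 \cdot 5 \right)} - 66\right) - 138 = \left(3 - 66\right) - 138 = -63 - 138 = -201$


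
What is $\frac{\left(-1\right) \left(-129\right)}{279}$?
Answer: $\frac{43}{93} \approx 0.46237$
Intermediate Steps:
$\frac{\left(-1\right) \left(-129\right)}{279} = 129 \cdot \frac{1}{279} = \frac{43}{93}$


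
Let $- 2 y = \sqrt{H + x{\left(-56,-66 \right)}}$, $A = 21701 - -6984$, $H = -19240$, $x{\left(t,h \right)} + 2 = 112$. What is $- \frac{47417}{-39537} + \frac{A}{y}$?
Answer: $\frac{47417}{39537} + \frac{5737 i \sqrt{19130}}{1913} \approx 1.1993 + 414.79 i$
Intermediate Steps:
$x{\left(t,h \right)} = 110$ ($x{\left(t,h \right)} = -2 + 112 = 110$)
$A = 28685$ ($A = 21701 + 6984 = 28685$)
$y = - \frac{i \sqrt{19130}}{2}$ ($y = - \frac{\sqrt{-19240 + 110}}{2} = - \frac{\sqrt{-19130}}{2} = - \frac{i \sqrt{19130}}{2} \approx - 69.156 i$)
$- \frac{47417}{-39537} + \frac{A}{y} = - \frac{47417}{-39537} + \frac{28685}{\left(- \frac{1}{2}\right) i \sqrt{19130}} = \left(-47417\right) \left(- \frac{1}{39537}\right) + 28685 \frac{i \sqrt{19130}}{9565} = \frac{47417}{39537} + \frac{5737 i \sqrt{19130}}{1913}$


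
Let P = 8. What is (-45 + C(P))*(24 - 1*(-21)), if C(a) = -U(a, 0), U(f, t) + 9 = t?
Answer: -1620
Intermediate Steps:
U(f, t) = -9 + t
C(a) = 9 (C(a) = -(-9 + 0) = -1*(-9) = 9)
(-45 + C(P))*(24 - 1*(-21)) = (-45 + 9)*(24 - 1*(-21)) = -36*(24 + 21) = -36*45 = -1620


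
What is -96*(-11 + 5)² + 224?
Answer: -3232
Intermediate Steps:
-96*(-11 + 5)² + 224 = -96*(-6)² + 224 = -96*36 + 224 = -3456 + 224 = -3232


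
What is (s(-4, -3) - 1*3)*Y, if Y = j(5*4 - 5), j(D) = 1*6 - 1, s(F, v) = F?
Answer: -35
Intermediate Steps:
j(D) = 5 (j(D) = 6 - 1 = 5)
Y = 5
(s(-4, -3) - 1*3)*Y = (-4 - 1*3)*5 = (-4 - 3)*5 = -7*5 = -35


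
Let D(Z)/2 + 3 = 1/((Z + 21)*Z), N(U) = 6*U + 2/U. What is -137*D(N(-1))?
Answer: 42881/52 ≈ 824.63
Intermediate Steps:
N(U) = 2/U + 6*U
D(Z) = -6 + 2/(Z*(21 + Z)) (D(Z) = -6 + 2*(1/((Z + 21)*Z)) = -6 + 2*(1/((21 + Z)*Z)) = -6 + 2*(1/(Z*(21 + Z))) = -6 + 2/(Z*(21 + Z)))
-137*D(N(-1)) = -274*(1 - 63*(2/(-1) + 6*(-1)) - 3*(2/(-1) + 6*(-1))**2)/((2/(-1) + 6*(-1))*(21 + (2/(-1) + 6*(-1)))) = -274*(1 - 63*(2*(-1) - 6) - 3*(2*(-1) - 6)**2)/((2*(-1) - 6)*(21 + (2*(-1) - 6))) = -274*(1 - 63*(-2 - 6) - 3*(-2 - 6)**2)/((-2 - 6)*(21 + (-2 - 6))) = -274*(1 - 63*(-8) - 3*(-8)**2)/((-8)*(21 - 8)) = -274*(-1)*(1 + 504 - 3*64)/(8*13) = -274*(-1)*(1 + 504 - 192)/(8*13) = -274*(-1)*313/(8*13) = -137*(-313/52) = 42881/52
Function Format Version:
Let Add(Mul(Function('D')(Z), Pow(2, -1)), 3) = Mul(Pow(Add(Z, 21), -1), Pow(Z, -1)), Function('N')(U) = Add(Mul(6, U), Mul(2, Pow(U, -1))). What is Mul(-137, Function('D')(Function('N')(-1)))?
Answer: Rational(42881, 52) ≈ 824.63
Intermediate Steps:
Function('N')(U) = Add(Mul(2, Pow(U, -1)), Mul(6, U))
Function('D')(Z) = Add(-6, Mul(2, Pow(Z, -1), Pow(Add(21, Z), -1))) (Function('D')(Z) = Add(-6, Mul(2, Mul(Pow(Add(Z, 21), -1), Pow(Z, -1)))) = Add(-6, Mul(2, Mul(Pow(Add(21, Z), -1), Pow(Z, -1)))) = Add(-6, Mul(2, Mul(Pow(Z, -1), Pow(Add(21, Z), -1)))) = Add(-6, Mul(2, Pow(Z, -1), Pow(Add(21, Z), -1))))
Mul(-137, Function('D')(Function('N')(-1))) = Mul(-137, Mul(2, Pow(Add(Mul(2, Pow(-1, -1)), Mul(6, -1)), -1), Pow(Add(21, Add(Mul(2, Pow(-1, -1)), Mul(6, -1))), -1), Add(1, Mul(-63, Add(Mul(2, Pow(-1, -1)), Mul(6, -1))), Mul(-3, Pow(Add(Mul(2, Pow(-1, -1)), Mul(6, -1)), 2))))) = Mul(-137, Mul(2, Pow(Add(Mul(2, -1), -6), -1), Pow(Add(21, Add(Mul(2, -1), -6)), -1), Add(1, Mul(-63, Add(Mul(2, -1), -6)), Mul(-3, Pow(Add(Mul(2, -1), -6), 2))))) = Mul(-137, Mul(2, Pow(Add(-2, -6), -1), Pow(Add(21, Add(-2, -6)), -1), Add(1, Mul(-63, Add(-2, -6)), Mul(-3, Pow(Add(-2, -6), 2))))) = Mul(-137, Mul(2, Pow(-8, -1), Pow(Add(21, -8), -1), Add(1, Mul(-63, -8), Mul(-3, Pow(-8, 2))))) = Mul(-137, Mul(2, Rational(-1, 8), Pow(13, -1), Add(1, 504, Mul(-3, 64)))) = Mul(-137, Mul(2, Rational(-1, 8), Rational(1, 13), Add(1, 504, -192))) = Mul(-137, Mul(2, Rational(-1, 8), Rational(1, 13), 313)) = Mul(-137, Rational(-313, 52)) = Rational(42881, 52)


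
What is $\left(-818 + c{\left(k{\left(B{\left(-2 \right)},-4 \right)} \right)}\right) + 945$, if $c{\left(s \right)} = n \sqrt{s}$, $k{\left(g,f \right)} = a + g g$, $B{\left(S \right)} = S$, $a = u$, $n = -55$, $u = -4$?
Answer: $127$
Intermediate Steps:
$a = -4$
$k{\left(g,f \right)} = -4 + g^{2}$ ($k{\left(g,f \right)} = -4 + g g = -4 + g^{2}$)
$c{\left(s \right)} = - 55 \sqrt{s}$
$\left(-818 + c{\left(k{\left(B{\left(-2 \right)},-4 \right)} \right)}\right) + 945 = \left(-818 - 55 \sqrt{-4 + \left(-2\right)^{2}}\right) + 945 = \left(-818 - 55 \sqrt{-4 + 4}\right) + 945 = \left(-818 - 55 \sqrt{0}\right) + 945 = \left(-818 - 0\right) + 945 = \left(-818 + 0\right) + 945 = -818 + 945 = 127$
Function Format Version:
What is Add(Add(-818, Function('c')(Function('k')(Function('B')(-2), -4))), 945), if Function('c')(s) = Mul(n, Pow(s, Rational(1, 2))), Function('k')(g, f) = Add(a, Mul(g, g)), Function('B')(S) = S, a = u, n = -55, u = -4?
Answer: 127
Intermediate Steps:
a = -4
Function('k')(g, f) = Add(-4, Pow(g, 2)) (Function('k')(g, f) = Add(-4, Mul(g, g)) = Add(-4, Pow(g, 2)))
Function('c')(s) = Mul(-55, Pow(s, Rational(1, 2)))
Add(Add(-818, Function('c')(Function('k')(Function('B')(-2), -4))), 945) = Add(Add(-818, Mul(-55, Pow(Add(-4, Pow(-2, 2)), Rational(1, 2)))), 945) = Add(Add(-818, Mul(-55, Pow(Add(-4, 4), Rational(1, 2)))), 945) = Add(Add(-818, Mul(-55, Pow(0, Rational(1, 2)))), 945) = Add(Add(-818, Mul(-55, 0)), 945) = Add(Add(-818, 0), 945) = Add(-818, 945) = 127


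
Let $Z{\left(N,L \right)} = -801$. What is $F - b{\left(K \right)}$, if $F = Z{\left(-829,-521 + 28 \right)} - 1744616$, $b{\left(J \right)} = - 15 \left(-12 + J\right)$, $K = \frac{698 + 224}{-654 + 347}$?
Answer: $- \frac{535912109}{307} \approx -1.7456 \cdot 10^{6}$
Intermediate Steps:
$K = - \frac{922}{307}$ ($K = \frac{922}{-307} = 922 \left(- \frac{1}{307}\right) = - \frac{922}{307} \approx -3.0033$)
$b{\left(J \right)} = 180 - 15 J$
$F = -1745417$ ($F = -801 - 1744616 = -1745417$)
$F - b{\left(K \right)} = -1745417 - \left(180 - - \frac{13830}{307}\right) = -1745417 - \left(180 + \frac{13830}{307}\right) = -1745417 - \frac{69090}{307} = - \frac{535912109}{307}$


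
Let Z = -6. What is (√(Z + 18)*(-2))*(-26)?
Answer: 104*√3 ≈ 180.13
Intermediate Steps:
(√(Z + 18)*(-2))*(-26) = (√(-6 + 18)*(-2))*(-26) = (√12*(-2))*(-26) = ((2*√3)*(-2))*(-26) = -4*√3*(-26) = 104*√3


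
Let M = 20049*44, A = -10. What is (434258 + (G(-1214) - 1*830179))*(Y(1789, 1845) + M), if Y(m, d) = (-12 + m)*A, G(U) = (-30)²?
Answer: -341450622106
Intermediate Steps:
G(U) = 900
M = 882156
Y(m, d) = 120 - 10*m (Y(m, d) = (-12 + m)*(-10) = 120 - 10*m)
(434258 + (G(-1214) - 1*830179))*(Y(1789, 1845) + M) = (434258 + (900 - 1*830179))*((120 - 10*1789) + 882156) = (434258 + (900 - 830179))*((120 - 17890) + 882156) = (434258 - 829279)*(-17770 + 882156) = -395021*864386 = -341450622106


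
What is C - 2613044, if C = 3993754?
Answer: 1380710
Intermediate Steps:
C - 2613044 = 3993754 - 2613044 = 1380710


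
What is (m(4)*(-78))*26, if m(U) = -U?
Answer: 8112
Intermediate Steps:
(m(4)*(-78))*26 = (-1*4*(-78))*26 = -4*(-78)*26 = 312*26 = 8112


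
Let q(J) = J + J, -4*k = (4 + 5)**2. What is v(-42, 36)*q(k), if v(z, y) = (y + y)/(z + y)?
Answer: 486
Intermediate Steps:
v(z, y) = 2*y/(y + z) (v(z, y) = (2*y)/(y + z) = 2*y/(y + z))
k = -81/4 (k = -(4 + 5)**2/4 = -1/4*9**2 = -1/4*81 = -81/4 ≈ -20.250)
q(J) = 2*J
v(-42, 36)*q(k) = (2*36/(36 - 42))*(2*(-81/4)) = (2*36/(-6))*(-81/2) = (2*36*(-1/6))*(-81/2) = -12*(-81/2) = 486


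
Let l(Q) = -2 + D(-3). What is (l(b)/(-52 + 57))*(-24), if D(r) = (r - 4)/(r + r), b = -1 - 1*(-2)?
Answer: 4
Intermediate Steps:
b = 1 (b = -1 + 2 = 1)
D(r) = (-4 + r)/(2*r) (D(r) = (-4 + r)/((2*r)) = (-4 + r)*(1/(2*r)) = (-4 + r)/(2*r))
l(Q) = -⅚ (l(Q) = -2 + (½)*(-4 - 3)/(-3) = -2 + (½)*(-⅓)*(-7) = -2 + 7/6 = -⅚)
(l(b)/(-52 + 57))*(-24) = (-⅚/(-52 + 57))*(-24) = (-⅚/5)*(-24) = ((⅕)*(-⅚))*(-24) = -⅙*(-24) = 4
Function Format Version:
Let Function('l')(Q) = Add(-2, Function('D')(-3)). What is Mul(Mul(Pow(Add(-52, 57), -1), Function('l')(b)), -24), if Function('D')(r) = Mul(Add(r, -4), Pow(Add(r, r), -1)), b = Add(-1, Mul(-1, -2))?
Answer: 4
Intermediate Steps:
b = 1 (b = Add(-1, 2) = 1)
Function('D')(r) = Mul(Rational(1, 2), Pow(r, -1), Add(-4, r)) (Function('D')(r) = Mul(Add(-4, r), Pow(Mul(2, r), -1)) = Mul(Add(-4, r), Mul(Rational(1, 2), Pow(r, -1))) = Mul(Rational(1, 2), Pow(r, -1), Add(-4, r)))
Function('l')(Q) = Rational(-5, 6) (Function('l')(Q) = Add(-2, Mul(Rational(1, 2), Pow(-3, -1), Add(-4, -3))) = Add(-2, Mul(Rational(1, 2), Rational(-1, 3), -7)) = Add(-2, Rational(7, 6)) = Rational(-5, 6))
Mul(Mul(Pow(Add(-52, 57), -1), Function('l')(b)), -24) = Mul(Mul(Pow(Add(-52, 57), -1), Rational(-5, 6)), -24) = Mul(Mul(Pow(5, -1), Rational(-5, 6)), -24) = Mul(Mul(Rational(1, 5), Rational(-5, 6)), -24) = Mul(Rational(-1, 6), -24) = 4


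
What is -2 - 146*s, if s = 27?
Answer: -3944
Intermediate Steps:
-2 - 146*s = -2 - 146*27 = -2 - 3942 = -3944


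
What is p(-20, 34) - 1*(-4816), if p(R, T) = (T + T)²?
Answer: 9440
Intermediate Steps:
p(R, T) = 4*T² (p(R, T) = (2*T)² = 4*T²)
p(-20, 34) - 1*(-4816) = 4*34² - 1*(-4816) = 4*1156 + 4816 = 4624 + 4816 = 9440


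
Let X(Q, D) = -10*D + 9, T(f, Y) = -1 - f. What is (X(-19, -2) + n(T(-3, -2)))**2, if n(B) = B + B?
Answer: 1089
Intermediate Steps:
X(Q, D) = 9 - 10*D
n(B) = 2*B
(X(-19, -2) + n(T(-3, -2)))**2 = ((9 - 10*(-2)) + 2*(-1 - 1*(-3)))**2 = ((9 + 20) + 2*(-1 + 3))**2 = (29 + 2*2)**2 = (29 + 4)**2 = 33**2 = 1089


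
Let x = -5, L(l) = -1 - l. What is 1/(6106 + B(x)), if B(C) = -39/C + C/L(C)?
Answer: 20/122251 ≈ 0.00016360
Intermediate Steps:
B(C) = -39/C + C/(-1 - C)
1/(6106 + B(x)) = 1/(6106 + (-39 - 1*(-5)² - 39*(-5))/((-5)*(1 - 5))) = 1/(6106 - ⅕*(-39 - 1*25 + 195)/(-4)) = 1/(6106 - ⅕*(-¼)*(-39 - 25 + 195)) = 1/(6106 - ⅕*(-¼)*131) = 1/(6106 + 131/20) = 1/(122251/20) = 20/122251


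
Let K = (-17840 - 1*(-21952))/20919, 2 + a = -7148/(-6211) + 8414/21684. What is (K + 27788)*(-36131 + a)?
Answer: -707176374122162609426/704339194689 ≈ -1.0040e+9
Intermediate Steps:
a = -31051031/67339662 (a = -2 + (-7148/(-6211) + 8414/21684) = -2 + (-7148*(-1/6211) + 8414*(1/21684)) = -2 + (7148/6211 + 4207/10842) = -2 + 103628293/67339662 = -31051031/67339662 ≈ -0.46111)
K = 4112/20919 (K = (-17840 + 21952)*(1/20919) = 4112*(1/20919) = 4112/20919 ≈ 0.19657)
(K + 27788)*(-36131 + a) = (4112/20919 + 27788)*(-36131 - 31051031/67339662) = (581301284/20919)*(-2433080378753/67339662) = -707176374122162609426/704339194689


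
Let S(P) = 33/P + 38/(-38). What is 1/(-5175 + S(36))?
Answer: -12/62101 ≈ -0.00019323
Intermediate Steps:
S(P) = -1 + 33/P (S(P) = 33/P + 38*(-1/38) = 33/P - 1 = -1 + 33/P)
1/(-5175 + S(36)) = 1/(-5175 + (33 - 1*36)/36) = 1/(-5175 + (33 - 36)/36) = 1/(-5175 + (1/36)*(-3)) = 1/(-5175 - 1/12) = 1/(-62101/12) = -12/62101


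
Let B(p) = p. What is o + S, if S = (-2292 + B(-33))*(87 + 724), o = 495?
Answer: -1885080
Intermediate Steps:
S = -1885575 (S = (-2292 - 33)*(87 + 724) = -2325*811 = -1885575)
o + S = 495 - 1885575 = -1885080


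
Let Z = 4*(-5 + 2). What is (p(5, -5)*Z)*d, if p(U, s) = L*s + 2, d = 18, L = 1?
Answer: 648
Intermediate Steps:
Z = -12 (Z = 4*(-3) = -12)
p(U, s) = 2 + s (p(U, s) = 1*s + 2 = s + 2 = 2 + s)
(p(5, -5)*Z)*d = ((2 - 5)*(-12))*18 = -3*(-12)*18 = 36*18 = 648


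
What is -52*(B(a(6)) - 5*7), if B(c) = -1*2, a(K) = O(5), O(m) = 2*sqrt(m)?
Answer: 1924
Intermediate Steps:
a(K) = 2*sqrt(5)
B(c) = -2
-52*(B(a(6)) - 5*7) = -52*(-2 - 5*7) = -52*(-2 - 35) = -52*(-37) = 1924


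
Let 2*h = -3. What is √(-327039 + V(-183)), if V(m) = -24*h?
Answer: I*√327003 ≈ 571.84*I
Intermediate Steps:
h = -3/2 (h = (½)*(-3) = -3/2 ≈ -1.5000)
V(m) = 36 (V(m) = -24*(-3/2) = 36)
√(-327039 + V(-183)) = √(-327039 + 36) = √(-327003) = I*√327003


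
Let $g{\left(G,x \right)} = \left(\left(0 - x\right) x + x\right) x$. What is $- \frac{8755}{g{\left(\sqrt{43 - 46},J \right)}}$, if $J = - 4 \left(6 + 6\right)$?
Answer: $- \frac{8755}{112896} \approx -0.077549$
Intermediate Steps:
$J = -48$ ($J = \left(-4\right) 12 = -48$)
$g{\left(G,x \right)} = x \left(x - x^{2}\right)$ ($g{\left(G,x \right)} = \left(- x x + x\right) x = \left(- x^{2} + x\right) x = \left(x - x^{2}\right) x = x \left(x - x^{2}\right)$)
$- \frac{8755}{g{\left(\sqrt{43 - 46},J \right)}} = - \frac{8755}{\left(-48\right)^{2} \left(1 - -48\right)} = - \frac{8755}{2304 \left(1 + 48\right)} = - \frac{8755}{2304 \cdot 49} = - \frac{8755}{112896}$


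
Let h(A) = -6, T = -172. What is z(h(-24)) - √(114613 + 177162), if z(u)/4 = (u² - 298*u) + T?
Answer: 6608 - 5*√11671 ≈ 6067.8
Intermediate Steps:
z(u) = -688 - 1192*u + 4*u² (z(u) = 4*((u² - 298*u) - 172) = 4*(-172 + u² - 298*u) = -688 - 1192*u + 4*u²)
z(h(-24)) - √(114613 + 177162) = (-688 - 1192*(-6) + 4*(-6)²) - √(114613 + 177162) = (-688 + 7152 + 4*36) - √291775 = (-688 + 7152 + 144) - 5*√11671 = 6608 - 5*√11671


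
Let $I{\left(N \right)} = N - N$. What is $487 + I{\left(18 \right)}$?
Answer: $487$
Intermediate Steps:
$I{\left(N \right)} = 0$
$487 + I{\left(18 \right)} = 487 + 0 = 487$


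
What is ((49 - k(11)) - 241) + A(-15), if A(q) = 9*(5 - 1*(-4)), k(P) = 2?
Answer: -113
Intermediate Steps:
A(q) = 81 (A(q) = 9*(5 + 4) = 9*9 = 81)
((49 - k(11)) - 241) + A(-15) = ((49 - 1*2) - 241) + 81 = ((49 - 2) - 241) + 81 = (47 - 241) + 81 = -194 + 81 = -113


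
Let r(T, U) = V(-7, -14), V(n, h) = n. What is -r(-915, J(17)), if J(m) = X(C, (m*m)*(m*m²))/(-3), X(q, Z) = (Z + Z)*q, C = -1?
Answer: 7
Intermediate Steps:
X(q, Z) = 2*Z*q (X(q, Z) = (2*Z)*q = 2*Z*q)
J(m) = 2*m⁵/3 (J(m) = (2*((m*m)*(m*m²))*(-1))/(-3) = (2*(m²*m³)*(-1))*(-⅓) = (2*m⁵*(-1))*(-⅓) = -2*m⁵*(-⅓) = 2*m⁵/3)
r(T, U) = -7
-r(-915, J(17)) = -1*(-7) = 7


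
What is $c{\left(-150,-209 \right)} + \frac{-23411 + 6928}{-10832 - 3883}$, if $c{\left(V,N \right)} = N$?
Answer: $- \frac{3058952}{14715} \approx -207.88$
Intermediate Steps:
$c{\left(-150,-209 \right)} + \frac{-23411 + 6928}{-10832 - 3883} = -209 + \frac{-23411 + 6928}{-10832 - 3883} = -209 - \frac{16483}{-14715} = -209 - - \frac{16483}{14715} = -209 + \frac{16483}{14715} = - \frac{3058952}{14715}$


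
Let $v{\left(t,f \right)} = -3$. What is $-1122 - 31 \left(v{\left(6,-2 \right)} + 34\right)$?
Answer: $-2083$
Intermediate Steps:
$-1122 - 31 \left(v{\left(6,-2 \right)} + 34\right) = -1122 - 31 \left(-3 + 34\right) = -1122 - 31 \cdot 31 = -1122 - 961 = -2083$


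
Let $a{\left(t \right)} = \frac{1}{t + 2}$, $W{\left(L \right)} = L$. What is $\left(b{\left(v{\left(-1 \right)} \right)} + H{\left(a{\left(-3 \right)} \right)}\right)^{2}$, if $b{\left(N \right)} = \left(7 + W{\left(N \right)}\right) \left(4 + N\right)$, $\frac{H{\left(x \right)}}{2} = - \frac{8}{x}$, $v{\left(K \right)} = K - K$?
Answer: $1936$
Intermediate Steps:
$v{\left(K \right)} = 0$
$a{\left(t \right)} = \frac{1}{2 + t}$
$H{\left(x \right)} = - \frac{16}{x}$ ($H{\left(x \right)} = 2 \left(- \frac{8}{x}\right) = - \frac{16}{x}$)
$b{\left(N \right)} = \left(4 + N\right) \left(7 + N\right)$ ($b{\left(N \right)} = \left(7 + N\right) \left(4 + N\right) = \left(4 + N\right) \left(7 + N\right)$)
$\left(b{\left(v{\left(-1 \right)} \right)} + H{\left(a{\left(-3 \right)} \right)}\right)^{2} = \left(\left(28 + 0^{2} + 11 \cdot 0\right) - \frac{16}{\frac{1}{2 - 3}}\right)^{2} = \left(\left(28 + 0 + 0\right) - \frac{16}{\frac{1}{-1}}\right)^{2} = \left(28 - \frac{16}{-1}\right)^{2} = \left(28 - -16\right)^{2} = \left(28 + 16\right)^{2} = 44^{2} = 1936$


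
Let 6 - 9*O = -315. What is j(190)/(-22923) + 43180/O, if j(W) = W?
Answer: 2969425090/2452761 ≈ 1210.6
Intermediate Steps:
O = 107/3 (O = 2/3 - 1/9*(-315) = 2/3 + 35 = 107/3 ≈ 35.667)
j(190)/(-22923) + 43180/O = 190/(-22923) + 43180/(107/3) = 190*(-1/22923) + 43180*(3/107) = -190/22923 + 129540/107 = 2969425090/2452761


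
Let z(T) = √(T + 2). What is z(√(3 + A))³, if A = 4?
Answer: (2 + √7)^(3/2) ≈ 10.013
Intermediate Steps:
z(T) = √(2 + T)
z(√(3 + A))³ = (√(2 + √(3 + 4)))³ = (√(2 + √7))³ = (2 + √7)^(3/2)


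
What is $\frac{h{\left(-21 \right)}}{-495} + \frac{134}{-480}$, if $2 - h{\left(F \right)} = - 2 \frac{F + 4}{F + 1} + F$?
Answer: $- \frac{13031}{39600} \approx -0.32907$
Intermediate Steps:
$h{\left(F \right)} = 2 - F + \frac{2 \left(4 + F\right)}{1 + F}$ ($h{\left(F \right)} = 2 - \left(- 2 \frac{F + 4}{F + 1} + F\right) = 2 - \left(- 2 \frac{4 + F}{1 + F} + F\right) = 2 - \left(- \frac{2 \left(4 + F\right)}{1 + F} + F\right) = 2 - \left(F - \frac{2 \left(4 + F\right)}{1 + F}\right) = 2 - F + \frac{2 \left(4 + F\right)}{1 + F}$)
$\frac{h{\left(-21 \right)}}{-495} + \frac{134}{-480} = \frac{\frac{1}{1 - 21} \left(10 - \left(-21\right)^{2} + 3 \left(-21\right)\right)}{-495} + \frac{134}{-480} = \frac{10 - 441 - 63}{-20} \left(- \frac{1}{495}\right) + 134 \left(- \frac{1}{480}\right) = - \frac{10 - 441 - 63}{20} \left(- \frac{1}{495}\right) - \frac{67}{240} = \left(- \frac{1}{20}\right) \left(-494\right) \left(- \frac{1}{495}\right) - \frac{67}{240} = \frac{247}{10} \left(- \frac{1}{495}\right) - \frac{67}{240} = - \frac{247}{4950} - \frac{67}{240} = - \frac{13031}{39600}$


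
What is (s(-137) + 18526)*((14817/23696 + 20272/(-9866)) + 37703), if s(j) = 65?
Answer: 81931017769004619/116892368 ≈ 7.0091e+8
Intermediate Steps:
(s(-137) + 18526)*((14817/23696 + 20272/(-9866)) + 37703) = (65 + 18526)*((14817/23696 + 20272/(-9866)) + 37703) = 18591*((14817*(1/23696) + 20272*(-1/9866)) + 37703) = 18591*((14817/23696 - 10136/4933) + 37703) = 18591*(-167090395/116892368 + 37703) = 18591*(4407025860309/116892368) = 81931017769004619/116892368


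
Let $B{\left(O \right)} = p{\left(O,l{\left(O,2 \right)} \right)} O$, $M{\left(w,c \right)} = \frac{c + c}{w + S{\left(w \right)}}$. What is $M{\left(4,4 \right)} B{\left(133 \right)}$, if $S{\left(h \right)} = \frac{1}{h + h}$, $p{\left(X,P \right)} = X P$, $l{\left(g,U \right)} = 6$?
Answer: $\frac{2264192}{11} \approx 2.0584 \cdot 10^{5}$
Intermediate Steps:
$p{\left(X,P \right)} = P X$
$S{\left(h \right)} = \frac{1}{2 h}$
$M{\left(w,c \right)} = \frac{2 c}{w + \frac{1}{2 w}}$ ($M{\left(w,c \right)} = \frac{c + c}{w + \frac{1}{2 w}} = \frac{2 c}{w + \frac{1}{2 w}}$)
$B{\left(O \right)} = 6 O^{2}$ ($B{\left(O \right)} = 6 O O = 6 O^{2}$)
$M{\left(4,4 \right)} B{\left(133 \right)} = 4 \cdot 4 \cdot 4 \frac{1}{1 + 2 \cdot 4^{2}} \cdot 6 \cdot 133^{2} = 4 \cdot 4 \cdot 4 \frac{1}{1 + 2 \cdot 16} \cdot 6 \cdot 17689 = 4 \cdot 4 \cdot 4 \frac{1}{1 + 32} \cdot 106134 = 4 \cdot 4 \cdot 4 \cdot \frac{1}{33} \cdot 106134 = \frac{64}{33} \cdot 106134 = \frac{2264192}{11}$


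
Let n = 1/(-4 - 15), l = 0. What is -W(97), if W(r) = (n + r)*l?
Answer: 0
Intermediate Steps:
n = -1/19 (n = 1/(-19) = -1/19 ≈ -0.052632)
W(r) = 0 (W(r) = (-1/19 + r)*0 = 0)
-W(97) = -1*0 = 0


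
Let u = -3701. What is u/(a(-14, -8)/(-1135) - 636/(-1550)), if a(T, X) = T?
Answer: -651098425/74356 ≈ -8756.5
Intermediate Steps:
u/(a(-14, -8)/(-1135) - 636/(-1550)) = -3701/(-14/(-1135) - 636/(-1550)) = -3701/(-14*(-1/1135) - 636*(-1/1550)) = -3701/(14/1135 + 318/775) = -3701/74356/175925 = -3701*175925/74356 = -651098425/74356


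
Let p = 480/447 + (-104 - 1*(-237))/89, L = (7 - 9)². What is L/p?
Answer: 53044/34057 ≈ 1.5575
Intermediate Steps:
L = 4 (L = (-2)² = 4)
p = 34057/13261 (p = 480*(1/447) + (-104 + 237)*(1/89) = 160/149 + 133*(1/89) = 160/149 + 133/89 = 34057/13261 ≈ 2.5682)
L/p = 4/(34057/13261) = 4*(13261/34057) = 53044/34057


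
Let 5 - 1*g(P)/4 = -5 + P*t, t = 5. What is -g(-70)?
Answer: -1440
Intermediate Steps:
g(P) = 40 - 20*P (g(P) = 20 - 4*(-5 + P*5) = 20 - 4*(-5 + 5*P) = 20 + (20 - 20*P) = 40 - 20*P)
-g(-70) = -(40 - 20*(-70)) = -(40 + 1400) = -1*1440 = -1440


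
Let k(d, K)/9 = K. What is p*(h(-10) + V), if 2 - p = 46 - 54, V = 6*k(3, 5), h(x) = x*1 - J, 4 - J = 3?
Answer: 2590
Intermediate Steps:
J = 1 (J = 4 - 1*3 = 4 - 3 = 1)
k(d, K) = 9*K
h(x) = -1 + x (h(x) = x*1 - 1*1 = x - 1 = -1 + x)
V = 270 (V = 6*(9*5) = 6*45 = 270)
p = 10 (p = 2 - (46 - 54) = 2 - 1*(-8) = 2 + 8 = 10)
p*(h(-10) + V) = 10*((-1 - 10) + 270) = 10*(-11 + 270) = 10*259 = 2590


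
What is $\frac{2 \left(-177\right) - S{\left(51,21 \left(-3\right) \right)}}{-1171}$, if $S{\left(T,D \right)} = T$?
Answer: $\frac{405}{1171} \approx 0.34586$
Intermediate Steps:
$\frac{2 \left(-177\right) - S{\left(51,21 \left(-3\right) \right)}}{-1171} = \frac{2 \left(-177\right) - 51}{-1171} = \left(-354 - 51\right) \left(- \frac{1}{1171}\right) = \left(-405\right) \left(- \frac{1}{1171}\right) = \frac{405}{1171}$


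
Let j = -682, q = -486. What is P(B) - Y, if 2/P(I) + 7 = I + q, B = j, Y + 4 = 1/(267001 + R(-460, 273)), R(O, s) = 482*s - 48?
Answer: 1872335047/468283325 ≈ 3.9983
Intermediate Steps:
R(O, s) = -48 + 482*s
Y = -1594155/398539 (Y = -4 + 1/(267001 + (-48 + 482*273)) = -4 + 1/(267001 + (-48 + 131586)) = -4 + 1/(267001 + 131538) = -4 + 1/398539 = -1594155/398539 ≈ -4.0000)
B = -682
P(I) = 2/(-493 + I) (P(I) = 2/(-7 + (I - 486)) = 2/(-7 + (-486 + I)) = 2/(-493 + I))
P(B) - Y = 2/(-493 - 682) - 1*(-1594155/398539) = 2/(-1175) + 1594155/398539 = 2*(-1/1175) + 1594155/398539 = -2/1175 + 1594155/398539 = 1872335047/468283325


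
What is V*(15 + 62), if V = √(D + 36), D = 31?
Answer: 77*√67 ≈ 630.27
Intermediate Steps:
V = √67 (V = √(31 + 36) = √67 ≈ 8.1853)
V*(15 + 62) = √67*(15 + 62) = √67*77 = 77*√67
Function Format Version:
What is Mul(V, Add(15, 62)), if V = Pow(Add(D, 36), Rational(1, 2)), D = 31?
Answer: Mul(77, Pow(67, Rational(1, 2))) ≈ 630.27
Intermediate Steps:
V = Pow(67, Rational(1, 2)) (V = Pow(Add(31, 36), Rational(1, 2)) = Pow(67, Rational(1, 2)) ≈ 8.1853)
Mul(V, Add(15, 62)) = Mul(Pow(67, Rational(1, 2)), Add(15, 62)) = Mul(Pow(67, Rational(1, 2)), 77) = Mul(77, Pow(67, Rational(1, 2)))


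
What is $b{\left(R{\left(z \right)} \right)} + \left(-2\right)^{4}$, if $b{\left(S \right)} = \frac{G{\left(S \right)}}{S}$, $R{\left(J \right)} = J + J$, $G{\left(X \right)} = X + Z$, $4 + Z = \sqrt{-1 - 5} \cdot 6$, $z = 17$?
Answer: $\frac{287}{17} + \frac{3 i \sqrt{6}}{17} \approx 16.882 + 0.43226 i$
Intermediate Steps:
$Z = -4 + 6 i \sqrt{6}$ ($Z = -4 + \sqrt{-1 - 5} \cdot 6 = -4 + \sqrt{-6} \cdot 6 = -4 + i \sqrt{6} \cdot 6 = -4 + 6 i \sqrt{6} \approx -4.0 + 14.697 i$)
$G{\left(X \right)} = -4 + X + 6 i \sqrt{6}$ ($G{\left(X \right)} = X - \left(4 - 6 i \sqrt{6}\right) = -4 + X + 6 i \sqrt{6}$)
$R{\left(J \right)} = 2 J$
$b{\left(S \right)} = \frac{-4 + S + 6 i \sqrt{6}}{S}$
$b{\left(R{\left(z \right)} \right)} + \left(-2\right)^{4} = \frac{-4 + 2 \cdot 17 + 6 i \sqrt{6}}{2 \cdot 17} + \left(-2\right)^{4} = \frac{-4 + 34 + 6 i \sqrt{6}}{34} + 16 = \frac{30 + 6 i \sqrt{6}}{34} + 16 = \left(\frac{15}{17} + \frac{3 i \sqrt{6}}{17}\right) + 16 = \frac{287}{17} + \frac{3 i \sqrt{6}}{17}$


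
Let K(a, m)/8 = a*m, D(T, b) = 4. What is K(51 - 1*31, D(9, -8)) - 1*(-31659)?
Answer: 32299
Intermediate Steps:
K(a, m) = 8*a*m (K(a, m) = 8*(a*m) = 8*a*m)
K(51 - 1*31, D(9, -8)) - 1*(-31659) = 8*(51 - 1*31)*4 - 1*(-31659) = 8*(51 - 31)*4 + 31659 = 8*20*4 + 31659 = 640 + 31659 = 32299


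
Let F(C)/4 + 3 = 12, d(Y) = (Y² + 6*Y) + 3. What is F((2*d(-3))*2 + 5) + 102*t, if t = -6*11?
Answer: -6696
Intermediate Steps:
d(Y) = 3 + Y² + 6*Y
F(C) = 36 (F(C) = -12 + 4*12 = -12 + 48 = 36)
t = -66
F((2*d(-3))*2 + 5) + 102*t = 36 + 102*(-66) = 36 - 6732 = -6696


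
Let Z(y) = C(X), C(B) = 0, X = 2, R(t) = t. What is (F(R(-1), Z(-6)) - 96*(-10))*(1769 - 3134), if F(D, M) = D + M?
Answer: -1309035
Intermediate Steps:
Z(y) = 0
(F(R(-1), Z(-6)) - 96*(-10))*(1769 - 3134) = ((-1 + 0) - 96*(-10))*(1769 - 3134) = (-1 + 960)*(-1365) = 959*(-1365) = -1309035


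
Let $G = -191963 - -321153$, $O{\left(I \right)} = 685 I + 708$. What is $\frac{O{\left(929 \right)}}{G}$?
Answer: $\frac{637073}{129190} \approx 4.9313$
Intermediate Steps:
$O{\left(I \right)} = 708 + 685 I$
$G = 129190$ ($G = -191963 + 321153 = 129190$)
$\frac{O{\left(929 \right)}}{G} = \frac{708 + 685 \cdot 929}{129190} = \left(708 + 636365\right) \frac{1}{129190} = 637073 \cdot \frac{1}{129190} = \frac{637073}{129190}$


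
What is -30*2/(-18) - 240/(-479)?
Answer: 5510/1437 ≈ 3.8344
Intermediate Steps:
-30*2/(-18) - 240/(-479) = -60*(-1/18) - 240*(-1/479) = 10/3 + 240/479 = 5510/1437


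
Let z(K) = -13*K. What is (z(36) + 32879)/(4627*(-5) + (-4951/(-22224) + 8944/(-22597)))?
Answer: -16276665740208/11618385060989 ≈ -1.4009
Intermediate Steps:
(z(36) + 32879)/(4627*(-5) + (-4951/(-22224) + 8944/(-22597))) = (-13*36 + 32879)/(4627*(-5) + (-4951/(-22224) + 8944/(-22597))) = (-468 + 32879)/(-23135 + (-4951*(-1/22224) + 8944*(-1/22597))) = 32411/(-23135 + (4951/22224 - 8944/22597)) = 32411/(-23135 - 86893709/502195728) = 32411/(-11618385060989/502195728) = 32411*(-502195728/11618385060989) = -16276665740208/11618385060989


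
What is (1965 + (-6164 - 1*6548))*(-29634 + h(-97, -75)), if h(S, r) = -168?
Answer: 320282094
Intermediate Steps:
(1965 + (-6164 - 1*6548))*(-29634 + h(-97, -75)) = (1965 + (-6164 - 1*6548))*(-29634 - 168) = (1965 + (-6164 - 6548))*(-29802) = (1965 - 12712)*(-29802) = -10747*(-29802) = 320282094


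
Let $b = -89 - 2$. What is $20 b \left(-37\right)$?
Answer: $67340$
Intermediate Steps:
$b = -91$ ($b = -89 - 2 = -91$)
$20 b \left(-37\right) = 20 \left(-91\right) \left(-37\right) = \left(-1820\right) \left(-37\right) = 67340$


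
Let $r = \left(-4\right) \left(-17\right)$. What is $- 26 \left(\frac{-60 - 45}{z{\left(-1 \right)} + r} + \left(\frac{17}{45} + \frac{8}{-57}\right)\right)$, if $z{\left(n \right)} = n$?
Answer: $\frac{1980524}{57285} \approx 34.573$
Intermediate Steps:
$r = 68$
$- 26 \left(\frac{-60 - 45}{z{\left(-1 \right)} + r} + \left(\frac{17}{45} + \frac{8}{-57}\right)\right) = - 26 \left(\frac{-60 - 45}{-1 + 68} + \left(\frac{17}{45} + \frac{8}{-57}\right)\right) = - 26 \left(- \frac{105}{67} + \left(17 \cdot \frac{1}{45} + 8 \left(- \frac{1}{57}\right)\right)\right) = - 26 \left(\left(-105\right) \frac{1}{67} + \left(\frac{17}{45} - \frac{8}{57}\right)\right) = - 26 \left(- \frac{105}{67} + \frac{203}{855}\right) = \left(-26\right) \left(- \frac{76174}{57285}\right) = \frac{1980524}{57285}$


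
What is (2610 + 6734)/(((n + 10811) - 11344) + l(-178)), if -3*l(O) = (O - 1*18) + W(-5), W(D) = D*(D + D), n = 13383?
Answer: 3504/4837 ≈ 0.72442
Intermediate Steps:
W(D) = 2*D² (W(D) = D*(2*D) = 2*D²)
l(O) = -32/3 - O/3 (l(O) = -((O - 1*18) + 2*(-5)²)/3 = -((O - 18) + 2*25)/3 = -((-18 + O) + 50)/3 = -(32 + O)/3 = -32/3 - O/3)
(2610 + 6734)/(((n + 10811) - 11344) + l(-178)) = (2610 + 6734)/(((13383 + 10811) - 11344) + (-32/3 - ⅓*(-178))) = 9344/((24194 - 11344) + (-32/3 + 178/3)) = 9344/(12850 + 146/3) = 9344/(38696/3) = 9344*(3/38696) = 3504/4837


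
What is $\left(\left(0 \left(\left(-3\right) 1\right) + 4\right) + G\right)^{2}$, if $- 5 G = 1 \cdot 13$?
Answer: $\frac{49}{25} \approx 1.96$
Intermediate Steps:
$G = - \frac{13}{5}$ ($G = - \frac{1 \cdot 13}{5} = \left(- \frac{1}{5}\right) 13 = - \frac{13}{5} \approx -2.6$)
$\left(\left(0 \left(\left(-3\right) 1\right) + 4\right) + G\right)^{2} = \left(\left(0 \left(\left(-3\right) 1\right) + 4\right) - \frac{13}{5}\right)^{2} = \left(\left(0 \left(-3\right) + 4\right) - \frac{13}{5}\right)^{2} = \left(\left(0 + 4\right) - \frac{13}{5}\right)^{2} = \left(4 - \frac{13}{5}\right)^{2} = \left(\frac{7}{5}\right)^{2} = \frac{49}{25}$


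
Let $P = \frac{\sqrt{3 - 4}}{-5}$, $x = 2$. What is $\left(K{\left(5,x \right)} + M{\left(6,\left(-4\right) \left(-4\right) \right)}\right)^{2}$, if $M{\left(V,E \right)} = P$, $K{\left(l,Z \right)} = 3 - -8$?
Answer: $\frac{\left(55 - i\right)^{2}}{25} \approx 120.96 - 4.4 i$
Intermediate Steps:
$K{\left(l,Z \right)} = 11$ ($K{\left(l,Z \right)} = 3 + 8 = 11$)
$P = - \frac{i}{5}$ ($P = \sqrt{-1} \left(- \frac{1}{5}\right) = i \left(- \frac{1}{5}\right) = - \frac{i}{5} \approx - 0.2 i$)
$M{\left(V,E \right)} = - \frac{i}{5}$
$\left(K{\left(5,x \right)} + M{\left(6,\left(-4\right) \left(-4\right) \right)}\right)^{2} = \left(11 - \frac{i}{5}\right)^{2}$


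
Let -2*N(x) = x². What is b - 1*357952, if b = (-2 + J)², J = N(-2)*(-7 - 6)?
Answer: -357376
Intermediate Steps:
N(x) = -x²/2
J = 26 (J = (-½*(-2)²)*(-7 - 6) = -½*4*(-13) = -2*(-13) = 26)
b = 576 (b = (-2 + 26)² = 24² = 576)
b - 1*357952 = 576 - 1*357952 = 576 - 357952 = -357376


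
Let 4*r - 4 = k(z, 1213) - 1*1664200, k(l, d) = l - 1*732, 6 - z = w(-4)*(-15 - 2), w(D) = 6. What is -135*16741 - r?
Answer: -1843830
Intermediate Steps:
z = 108 (z = 6 - 6*(-15 - 2) = 6 - 6*(-17) = 6 - 1*(-102) = 6 + 102 = 108)
k(l, d) = -732 + l (k(l, d) = l - 732 = -732 + l)
r = -416205 (r = 1 + ((-732 + 108) - 1*1664200)/4 = 1 + (-624 - 1664200)/4 = 1 + (¼)*(-1664824) = 1 - 416206 = -416205)
-135*16741 - r = -135*16741 - 1*(-416205) = -2260035 + 416205 = -1843830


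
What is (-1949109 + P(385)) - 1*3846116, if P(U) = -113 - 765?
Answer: -5796103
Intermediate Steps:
P(U) = -878
(-1949109 + P(385)) - 1*3846116 = (-1949109 - 878) - 1*3846116 = -1949987 - 3846116 = -5796103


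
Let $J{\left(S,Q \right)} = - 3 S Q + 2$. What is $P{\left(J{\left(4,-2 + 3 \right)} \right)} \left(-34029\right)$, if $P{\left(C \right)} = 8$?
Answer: $-272232$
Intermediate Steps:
$J{\left(S,Q \right)} = 2 - 3 Q S$ ($J{\left(S,Q \right)} = - 3 Q S + 2 = 2 - 3 Q S$)
$P{\left(J{\left(4,-2 + 3 \right)} \right)} \left(-34029\right) = 8 \left(-34029\right) = -272232$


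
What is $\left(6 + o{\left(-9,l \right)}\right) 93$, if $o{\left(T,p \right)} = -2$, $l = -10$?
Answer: $372$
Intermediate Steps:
$\left(6 + o{\left(-9,l \right)}\right) 93 = \left(6 - 2\right) 93 = 4 \cdot 93 = 372$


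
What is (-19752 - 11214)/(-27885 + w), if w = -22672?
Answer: 2382/3889 ≈ 0.61250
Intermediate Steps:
(-19752 - 11214)/(-27885 + w) = (-19752 - 11214)/(-27885 - 22672) = -30966/(-50557) = -30966*(-1/50557) = 2382/3889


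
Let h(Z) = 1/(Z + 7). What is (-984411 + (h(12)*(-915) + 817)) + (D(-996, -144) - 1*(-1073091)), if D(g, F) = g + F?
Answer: 1677868/19 ≈ 88309.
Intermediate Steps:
h(Z) = 1/(7 + Z)
D(g, F) = F + g
(-984411 + (h(12)*(-915) + 817)) + (D(-996, -144) - 1*(-1073091)) = (-984411 + (-915/(7 + 12) + 817)) + ((-144 - 996) - 1*(-1073091)) = (-984411 + (-915/19 + 817)) + (-1140 + 1073091) = (-984411 + ((1/19)*(-915) + 817)) + 1071951 = (-984411 + (-915/19 + 817)) + 1071951 = (-984411 + 14608/19) + 1071951 = -18689201/19 + 1071951 = 1677868/19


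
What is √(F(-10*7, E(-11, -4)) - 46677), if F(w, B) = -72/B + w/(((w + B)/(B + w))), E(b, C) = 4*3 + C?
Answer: 2*I*√11689 ≈ 216.23*I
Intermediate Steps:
E(b, C) = 12 + C
F(w, B) = w - 72/B (F(w, B) = -72/B + w/(((B + w)/(B + w))) = -72/B + w/1 = -72/B + w*1 = -72/B + w = w - 72/B)
√(F(-10*7, E(-11, -4)) - 46677) = √((-10*7 - 72/(12 - 4)) - 46677) = √((-70 - 72/8) - 46677) = √((-70 - 72*⅛) - 46677) = √((-70 - 9) - 46677) = √(-79 - 46677) = √(-46756) = 2*I*√11689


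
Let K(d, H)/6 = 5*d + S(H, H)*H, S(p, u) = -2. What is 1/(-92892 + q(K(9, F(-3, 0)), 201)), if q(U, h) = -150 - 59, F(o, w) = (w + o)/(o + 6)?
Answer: -1/93101 ≈ -1.0741e-5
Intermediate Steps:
F(o, w) = (o + w)/(6 + o)
K(d, H) = -12*H + 30*d (K(d, H) = 6*(5*d - 2*H) = 6*(-2*H + 5*d) = -12*H + 30*d)
q(U, h) = -209
1/(-92892 + q(K(9, F(-3, 0)), 201)) = 1/(-92892 - 209) = 1/(-93101) = -1/93101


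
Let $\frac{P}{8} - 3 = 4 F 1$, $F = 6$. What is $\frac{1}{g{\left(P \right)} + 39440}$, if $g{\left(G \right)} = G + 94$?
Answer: $\frac{1}{39750} \approx 2.5157 \cdot 10^{-5}$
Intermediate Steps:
$P = 216$ ($P = 24 + 8 \cdot 4 \cdot 6 \cdot 1 = 24 + 8 \cdot 24 \cdot 1 = 24 + 8 \cdot 24 = 24 + 192 = 216$)
$g{\left(G \right)} = 94 + G$
$\frac{1}{g{\left(P \right)} + 39440} = \frac{1}{\left(94 + 216\right) + 39440} = \frac{1}{310 + 39440} = \frac{1}{39750}$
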